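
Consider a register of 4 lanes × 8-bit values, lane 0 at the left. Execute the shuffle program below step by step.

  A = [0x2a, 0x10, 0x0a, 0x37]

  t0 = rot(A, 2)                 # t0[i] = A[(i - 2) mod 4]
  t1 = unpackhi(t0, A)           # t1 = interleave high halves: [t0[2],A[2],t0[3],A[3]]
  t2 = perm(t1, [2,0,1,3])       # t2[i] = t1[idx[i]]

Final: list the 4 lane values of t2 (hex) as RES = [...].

RES = [ 0x10  0x2a  0x0a  0x37 ]

  t0: 0a 37 2a 10
  t1: 2a 0a 10 37
  t2: 10 2a 0a 37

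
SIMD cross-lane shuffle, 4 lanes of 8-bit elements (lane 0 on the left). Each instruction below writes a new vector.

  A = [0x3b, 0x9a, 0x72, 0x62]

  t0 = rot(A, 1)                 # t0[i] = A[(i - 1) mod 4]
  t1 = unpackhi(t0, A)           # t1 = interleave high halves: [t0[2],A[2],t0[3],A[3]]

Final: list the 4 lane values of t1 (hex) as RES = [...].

  t0: 62 3b 9a 72
  t1: 9a 72 72 62

RES = [ 0x9a  0x72  0x72  0x62 ]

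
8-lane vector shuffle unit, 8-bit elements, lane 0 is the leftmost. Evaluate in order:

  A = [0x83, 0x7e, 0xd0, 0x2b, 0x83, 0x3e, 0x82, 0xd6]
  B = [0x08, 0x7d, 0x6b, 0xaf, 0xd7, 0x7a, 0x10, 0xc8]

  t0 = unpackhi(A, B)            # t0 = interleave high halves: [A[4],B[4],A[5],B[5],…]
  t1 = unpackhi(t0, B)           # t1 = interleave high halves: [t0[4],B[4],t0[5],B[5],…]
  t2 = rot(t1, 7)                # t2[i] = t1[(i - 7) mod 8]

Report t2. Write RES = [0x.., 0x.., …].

  t0: 83 d7 3e 7a 82 10 d6 c8
  t1: 82 d7 10 7a d6 10 c8 c8
  t2: d7 10 7a d6 10 c8 c8 82

RES = [0xd7, 0x10, 0x7a, 0xd6, 0x10, 0xc8, 0xc8, 0x82]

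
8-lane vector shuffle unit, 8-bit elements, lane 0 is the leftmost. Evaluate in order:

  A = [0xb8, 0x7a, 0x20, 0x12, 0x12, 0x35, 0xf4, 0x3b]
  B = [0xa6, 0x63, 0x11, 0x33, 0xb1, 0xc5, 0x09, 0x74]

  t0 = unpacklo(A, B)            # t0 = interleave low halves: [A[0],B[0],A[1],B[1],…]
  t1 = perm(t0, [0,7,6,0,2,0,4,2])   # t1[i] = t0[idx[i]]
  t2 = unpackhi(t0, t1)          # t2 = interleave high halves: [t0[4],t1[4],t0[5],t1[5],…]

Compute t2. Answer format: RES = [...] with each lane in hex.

RES = [ 0x20  0x7a  0x11  0xb8  0x12  0x20  0x33  0x7a ]

→ t0 |b8|a6|7a|63|20|11|12|33|
→ t1 |b8|33|12|b8|7a|b8|20|7a|
→ t2 |20|7a|11|b8|12|20|33|7a|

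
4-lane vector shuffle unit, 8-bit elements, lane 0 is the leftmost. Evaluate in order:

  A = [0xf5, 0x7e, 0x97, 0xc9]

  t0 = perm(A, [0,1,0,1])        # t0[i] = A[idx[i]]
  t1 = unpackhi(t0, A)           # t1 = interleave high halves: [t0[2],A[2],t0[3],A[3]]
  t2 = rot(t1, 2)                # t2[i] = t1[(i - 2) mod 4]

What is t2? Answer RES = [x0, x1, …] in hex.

RES = [ 0x7e  0xc9  0xf5  0x97 ]

  t0: f5 7e f5 7e
  t1: f5 97 7e c9
  t2: 7e c9 f5 97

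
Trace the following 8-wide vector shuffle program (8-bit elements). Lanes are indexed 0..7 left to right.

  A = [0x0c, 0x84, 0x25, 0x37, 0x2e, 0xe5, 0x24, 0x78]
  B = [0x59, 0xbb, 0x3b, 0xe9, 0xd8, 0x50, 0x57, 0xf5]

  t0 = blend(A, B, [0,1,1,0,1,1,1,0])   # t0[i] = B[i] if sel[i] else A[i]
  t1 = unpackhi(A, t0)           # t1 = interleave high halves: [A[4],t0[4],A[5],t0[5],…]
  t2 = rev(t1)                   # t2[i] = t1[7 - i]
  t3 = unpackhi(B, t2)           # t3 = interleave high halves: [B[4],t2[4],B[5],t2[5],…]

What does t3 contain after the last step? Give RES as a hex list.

→ t0 |0c|bb|3b|37|d8|50|57|78|
→ t1 |2e|d8|e5|50|24|57|78|78|
→ t2 |78|78|57|24|50|e5|d8|2e|
→ t3 |d8|50|50|e5|57|d8|f5|2e|

RES = [ 0xd8  0x50  0x50  0xe5  0x57  0xd8  0xf5  0x2e ]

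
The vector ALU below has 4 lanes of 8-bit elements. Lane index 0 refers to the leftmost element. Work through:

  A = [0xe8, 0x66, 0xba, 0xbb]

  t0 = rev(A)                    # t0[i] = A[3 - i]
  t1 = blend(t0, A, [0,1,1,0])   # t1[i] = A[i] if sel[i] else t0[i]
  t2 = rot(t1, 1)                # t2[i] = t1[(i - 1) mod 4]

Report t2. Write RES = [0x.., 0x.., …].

  t0: bb ba 66 e8
  t1: bb 66 ba e8
  t2: e8 bb 66 ba

RES = [ 0xe8  0xbb  0x66  0xba ]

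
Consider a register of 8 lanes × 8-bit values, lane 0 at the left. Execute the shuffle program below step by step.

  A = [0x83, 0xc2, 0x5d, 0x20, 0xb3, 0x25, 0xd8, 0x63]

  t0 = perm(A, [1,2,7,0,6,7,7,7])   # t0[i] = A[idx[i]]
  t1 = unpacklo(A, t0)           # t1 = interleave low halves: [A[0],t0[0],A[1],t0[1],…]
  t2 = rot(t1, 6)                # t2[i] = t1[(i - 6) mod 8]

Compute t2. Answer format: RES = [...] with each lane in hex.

→ t0 |c2|5d|63|83|d8|63|63|63|
→ t1 |83|c2|c2|5d|5d|63|20|83|
→ t2 |c2|5d|5d|63|20|83|83|c2|

RES = [ 0xc2  0x5d  0x5d  0x63  0x20  0x83  0x83  0xc2 ]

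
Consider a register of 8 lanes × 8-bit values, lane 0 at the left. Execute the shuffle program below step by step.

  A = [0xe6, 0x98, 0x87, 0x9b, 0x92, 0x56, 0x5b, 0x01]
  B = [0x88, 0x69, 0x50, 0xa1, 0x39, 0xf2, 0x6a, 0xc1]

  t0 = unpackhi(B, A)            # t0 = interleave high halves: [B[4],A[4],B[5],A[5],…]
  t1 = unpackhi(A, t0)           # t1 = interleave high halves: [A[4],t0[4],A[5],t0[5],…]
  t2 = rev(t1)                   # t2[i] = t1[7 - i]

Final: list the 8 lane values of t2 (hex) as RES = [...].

RES = [ 0x01  0x01  0xc1  0x5b  0x5b  0x56  0x6a  0x92 ]

t0 = [0x39, 0x92, 0xf2, 0x56, 0x6a, 0x5b, 0xc1, 0x01]
t1 = [0x92, 0x6a, 0x56, 0x5b, 0x5b, 0xc1, 0x01, 0x01]
t2 = [0x01, 0x01, 0xc1, 0x5b, 0x5b, 0x56, 0x6a, 0x92]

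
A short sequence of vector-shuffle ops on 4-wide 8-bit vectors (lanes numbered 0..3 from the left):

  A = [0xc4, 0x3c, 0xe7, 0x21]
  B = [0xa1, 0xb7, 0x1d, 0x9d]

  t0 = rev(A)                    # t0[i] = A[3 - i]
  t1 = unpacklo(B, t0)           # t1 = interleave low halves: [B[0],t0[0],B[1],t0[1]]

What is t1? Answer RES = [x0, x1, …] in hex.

RES = [ 0xa1  0x21  0xb7  0xe7 ]

t0 = [0x21, 0xe7, 0x3c, 0xc4]
t1 = [0xa1, 0x21, 0xb7, 0xe7]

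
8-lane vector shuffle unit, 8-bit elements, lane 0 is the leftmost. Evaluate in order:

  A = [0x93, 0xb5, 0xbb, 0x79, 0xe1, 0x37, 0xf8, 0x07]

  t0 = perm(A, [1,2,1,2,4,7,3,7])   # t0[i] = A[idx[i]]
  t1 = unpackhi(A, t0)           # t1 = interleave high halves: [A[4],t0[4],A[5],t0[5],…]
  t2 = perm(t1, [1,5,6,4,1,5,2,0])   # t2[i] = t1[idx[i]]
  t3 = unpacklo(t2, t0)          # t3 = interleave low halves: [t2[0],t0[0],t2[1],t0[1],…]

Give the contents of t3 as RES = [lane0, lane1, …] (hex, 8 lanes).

t0 = [0xb5, 0xbb, 0xb5, 0xbb, 0xe1, 0x07, 0x79, 0x07]
t1 = [0xe1, 0xe1, 0x37, 0x07, 0xf8, 0x79, 0x07, 0x07]
t2 = [0xe1, 0x79, 0x07, 0xf8, 0xe1, 0x79, 0x37, 0xe1]
t3 = [0xe1, 0xb5, 0x79, 0xbb, 0x07, 0xb5, 0xf8, 0xbb]

RES = [ 0xe1  0xb5  0x79  0xbb  0x07  0xb5  0xf8  0xbb ]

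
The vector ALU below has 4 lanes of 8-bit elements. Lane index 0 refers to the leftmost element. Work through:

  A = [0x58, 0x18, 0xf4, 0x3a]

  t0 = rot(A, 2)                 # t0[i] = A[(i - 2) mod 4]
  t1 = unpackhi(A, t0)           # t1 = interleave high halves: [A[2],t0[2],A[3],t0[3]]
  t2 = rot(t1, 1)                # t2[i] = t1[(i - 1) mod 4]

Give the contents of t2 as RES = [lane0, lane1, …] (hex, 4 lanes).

t0 = [0xf4, 0x3a, 0x58, 0x18]
t1 = [0xf4, 0x58, 0x3a, 0x18]
t2 = [0x18, 0xf4, 0x58, 0x3a]

RES = [0x18, 0xf4, 0x58, 0x3a]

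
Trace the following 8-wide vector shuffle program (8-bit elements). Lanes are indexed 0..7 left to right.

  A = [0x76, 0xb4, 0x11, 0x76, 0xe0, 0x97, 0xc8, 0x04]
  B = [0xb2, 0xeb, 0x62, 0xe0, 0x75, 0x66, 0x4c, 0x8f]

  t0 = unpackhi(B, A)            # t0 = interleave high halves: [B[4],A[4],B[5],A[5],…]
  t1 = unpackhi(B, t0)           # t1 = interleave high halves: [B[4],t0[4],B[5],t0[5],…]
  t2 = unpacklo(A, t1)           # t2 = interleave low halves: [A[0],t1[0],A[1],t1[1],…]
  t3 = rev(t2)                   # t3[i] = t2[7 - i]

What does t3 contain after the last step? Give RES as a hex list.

RES = [0xc8, 0x76, 0x66, 0x11, 0x4c, 0xb4, 0x75, 0x76]

t0 = [0x75, 0xe0, 0x66, 0x97, 0x4c, 0xc8, 0x8f, 0x04]
t1 = [0x75, 0x4c, 0x66, 0xc8, 0x4c, 0x8f, 0x8f, 0x04]
t2 = [0x76, 0x75, 0xb4, 0x4c, 0x11, 0x66, 0x76, 0xc8]
t3 = [0xc8, 0x76, 0x66, 0x11, 0x4c, 0xb4, 0x75, 0x76]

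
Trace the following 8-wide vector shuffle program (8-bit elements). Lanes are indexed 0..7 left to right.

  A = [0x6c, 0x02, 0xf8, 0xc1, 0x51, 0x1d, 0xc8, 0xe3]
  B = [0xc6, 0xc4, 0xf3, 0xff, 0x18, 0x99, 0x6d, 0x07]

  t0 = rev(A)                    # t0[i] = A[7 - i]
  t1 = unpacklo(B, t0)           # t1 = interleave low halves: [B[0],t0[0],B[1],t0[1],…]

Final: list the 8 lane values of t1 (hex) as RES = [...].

RES = [ 0xc6  0xe3  0xc4  0xc8  0xf3  0x1d  0xff  0x51 ]

  t0: e3 c8 1d 51 c1 f8 02 6c
  t1: c6 e3 c4 c8 f3 1d ff 51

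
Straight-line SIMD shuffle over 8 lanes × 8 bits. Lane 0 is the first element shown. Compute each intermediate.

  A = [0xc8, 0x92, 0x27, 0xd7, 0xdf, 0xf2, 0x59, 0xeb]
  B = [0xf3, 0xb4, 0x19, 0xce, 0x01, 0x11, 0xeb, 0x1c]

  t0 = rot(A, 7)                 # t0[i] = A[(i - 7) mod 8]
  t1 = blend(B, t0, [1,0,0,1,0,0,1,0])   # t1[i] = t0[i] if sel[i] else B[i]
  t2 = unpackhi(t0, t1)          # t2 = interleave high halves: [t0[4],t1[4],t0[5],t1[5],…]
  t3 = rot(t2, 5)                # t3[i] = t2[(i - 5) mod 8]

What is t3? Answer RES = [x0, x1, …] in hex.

  t0: 92 27 d7 df f2 59 eb c8
  t1: 92 b4 19 df 01 11 eb 1c
  t2: f2 01 59 11 eb eb c8 1c
  t3: 11 eb eb c8 1c f2 01 59

RES = [0x11, 0xeb, 0xeb, 0xc8, 0x1c, 0xf2, 0x01, 0x59]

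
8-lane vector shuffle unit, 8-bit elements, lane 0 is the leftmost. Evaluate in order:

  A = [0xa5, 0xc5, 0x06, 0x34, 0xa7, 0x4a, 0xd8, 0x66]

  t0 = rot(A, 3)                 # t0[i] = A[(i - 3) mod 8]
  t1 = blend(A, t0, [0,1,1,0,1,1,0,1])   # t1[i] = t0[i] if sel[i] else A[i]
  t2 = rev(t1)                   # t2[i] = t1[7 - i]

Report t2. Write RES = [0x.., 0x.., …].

  t0: 4a d8 66 a5 c5 06 34 a7
  t1: a5 d8 66 34 c5 06 d8 a7
  t2: a7 d8 06 c5 34 66 d8 a5

RES = [0xa7, 0xd8, 0x06, 0xc5, 0x34, 0x66, 0xd8, 0xa5]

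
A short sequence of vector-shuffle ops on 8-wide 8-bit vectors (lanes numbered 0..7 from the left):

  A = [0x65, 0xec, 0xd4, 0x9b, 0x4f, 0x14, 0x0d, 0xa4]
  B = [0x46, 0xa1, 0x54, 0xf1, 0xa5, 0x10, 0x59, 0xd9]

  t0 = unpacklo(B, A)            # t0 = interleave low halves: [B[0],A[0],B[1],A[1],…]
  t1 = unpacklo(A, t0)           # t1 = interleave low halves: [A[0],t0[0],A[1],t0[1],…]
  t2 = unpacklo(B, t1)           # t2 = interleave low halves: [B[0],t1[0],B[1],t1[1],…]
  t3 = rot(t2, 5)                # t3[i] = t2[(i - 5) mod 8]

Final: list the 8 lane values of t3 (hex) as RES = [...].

RES = [0x46, 0x54, 0xec, 0xf1, 0x65, 0x46, 0x65, 0xa1]

→ t0 |46|65|a1|ec|54|d4|f1|9b|
→ t1 |65|46|ec|65|d4|a1|9b|ec|
→ t2 |46|65|a1|46|54|ec|f1|65|
→ t3 |46|54|ec|f1|65|46|65|a1|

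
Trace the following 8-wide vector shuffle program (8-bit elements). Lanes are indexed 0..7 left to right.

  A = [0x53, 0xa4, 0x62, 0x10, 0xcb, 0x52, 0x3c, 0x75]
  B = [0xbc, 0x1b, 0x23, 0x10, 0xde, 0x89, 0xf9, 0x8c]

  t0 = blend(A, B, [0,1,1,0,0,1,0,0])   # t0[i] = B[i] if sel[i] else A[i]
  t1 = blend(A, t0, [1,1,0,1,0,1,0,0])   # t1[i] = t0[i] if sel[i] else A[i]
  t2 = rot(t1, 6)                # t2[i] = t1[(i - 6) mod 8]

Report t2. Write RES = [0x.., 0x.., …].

RES = [ 0x62  0x10  0xcb  0x89  0x3c  0x75  0x53  0x1b ]

  t0: 53 1b 23 10 cb 89 3c 75
  t1: 53 1b 62 10 cb 89 3c 75
  t2: 62 10 cb 89 3c 75 53 1b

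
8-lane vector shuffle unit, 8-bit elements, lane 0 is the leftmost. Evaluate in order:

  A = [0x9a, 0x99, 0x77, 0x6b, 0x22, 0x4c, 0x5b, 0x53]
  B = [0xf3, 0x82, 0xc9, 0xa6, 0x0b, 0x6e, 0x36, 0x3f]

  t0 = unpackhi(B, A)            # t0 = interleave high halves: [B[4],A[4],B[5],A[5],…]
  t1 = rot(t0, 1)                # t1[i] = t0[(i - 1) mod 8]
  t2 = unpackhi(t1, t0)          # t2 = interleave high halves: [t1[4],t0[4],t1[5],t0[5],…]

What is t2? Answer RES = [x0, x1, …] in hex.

RES = [0x4c, 0x36, 0x36, 0x5b, 0x5b, 0x3f, 0x3f, 0x53]

→ t0 |0b|22|6e|4c|36|5b|3f|53|
→ t1 |53|0b|22|6e|4c|36|5b|3f|
→ t2 |4c|36|36|5b|5b|3f|3f|53|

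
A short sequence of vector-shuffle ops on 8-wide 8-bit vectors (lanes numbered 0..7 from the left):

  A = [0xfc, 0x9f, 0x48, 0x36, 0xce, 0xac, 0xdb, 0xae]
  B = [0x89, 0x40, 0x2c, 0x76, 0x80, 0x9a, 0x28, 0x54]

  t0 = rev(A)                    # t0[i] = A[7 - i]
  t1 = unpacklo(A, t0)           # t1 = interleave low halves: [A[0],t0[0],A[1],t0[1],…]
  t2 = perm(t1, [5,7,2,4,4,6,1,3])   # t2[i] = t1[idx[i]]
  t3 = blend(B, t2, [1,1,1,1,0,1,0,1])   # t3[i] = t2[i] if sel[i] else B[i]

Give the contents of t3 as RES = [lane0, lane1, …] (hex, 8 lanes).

→ t0 |ae|db|ac|ce|36|48|9f|fc|
→ t1 |fc|ae|9f|db|48|ac|36|ce|
→ t2 |ac|ce|9f|48|48|36|ae|db|
→ t3 |ac|ce|9f|48|80|36|28|db|

RES = [ 0xac  0xce  0x9f  0x48  0x80  0x36  0x28  0xdb ]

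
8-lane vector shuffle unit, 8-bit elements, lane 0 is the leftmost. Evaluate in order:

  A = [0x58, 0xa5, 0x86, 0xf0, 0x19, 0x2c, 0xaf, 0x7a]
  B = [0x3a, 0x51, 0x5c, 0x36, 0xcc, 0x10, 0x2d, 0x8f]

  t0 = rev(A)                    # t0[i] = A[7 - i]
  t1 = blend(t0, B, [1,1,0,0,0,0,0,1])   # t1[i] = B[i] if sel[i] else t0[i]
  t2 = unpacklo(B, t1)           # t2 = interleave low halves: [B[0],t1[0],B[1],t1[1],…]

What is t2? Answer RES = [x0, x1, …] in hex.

RES = [0x3a, 0x3a, 0x51, 0x51, 0x5c, 0x2c, 0x36, 0x19]

  t0: 7a af 2c 19 f0 86 a5 58
  t1: 3a 51 2c 19 f0 86 a5 8f
  t2: 3a 3a 51 51 5c 2c 36 19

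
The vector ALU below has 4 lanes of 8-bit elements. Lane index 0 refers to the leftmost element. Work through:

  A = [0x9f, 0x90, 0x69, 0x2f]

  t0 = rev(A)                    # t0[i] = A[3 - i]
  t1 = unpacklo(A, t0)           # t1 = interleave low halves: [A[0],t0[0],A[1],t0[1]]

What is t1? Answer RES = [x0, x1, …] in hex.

RES = [0x9f, 0x2f, 0x90, 0x69]

→ t0 |2f|69|90|9f|
→ t1 |9f|2f|90|69|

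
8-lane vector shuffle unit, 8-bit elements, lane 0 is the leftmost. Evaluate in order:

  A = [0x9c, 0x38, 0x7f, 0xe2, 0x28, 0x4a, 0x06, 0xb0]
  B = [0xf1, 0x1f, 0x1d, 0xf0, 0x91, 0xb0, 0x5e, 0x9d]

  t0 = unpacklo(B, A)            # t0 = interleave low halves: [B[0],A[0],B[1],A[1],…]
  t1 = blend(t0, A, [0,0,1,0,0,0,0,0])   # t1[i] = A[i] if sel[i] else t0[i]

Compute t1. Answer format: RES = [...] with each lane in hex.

RES = [ 0xf1  0x9c  0x7f  0x38  0x1d  0x7f  0xf0  0xe2 ]

  t0: f1 9c 1f 38 1d 7f f0 e2
  t1: f1 9c 7f 38 1d 7f f0 e2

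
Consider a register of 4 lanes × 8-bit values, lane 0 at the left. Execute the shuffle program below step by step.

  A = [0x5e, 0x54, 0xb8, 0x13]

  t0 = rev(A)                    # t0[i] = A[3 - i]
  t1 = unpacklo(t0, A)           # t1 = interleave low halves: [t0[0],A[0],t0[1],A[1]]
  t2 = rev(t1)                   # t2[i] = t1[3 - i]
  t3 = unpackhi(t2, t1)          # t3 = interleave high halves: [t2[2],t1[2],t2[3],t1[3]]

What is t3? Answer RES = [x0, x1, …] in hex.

RES = [0x5e, 0xb8, 0x13, 0x54]

t0 = [0x13, 0xb8, 0x54, 0x5e]
t1 = [0x13, 0x5e, 0xb8, 0x54]
t2 = [0x54, 0xb8, 0x5e, 0x13]
t3 = [0x5e, 0xb8, 0x13, 0x54]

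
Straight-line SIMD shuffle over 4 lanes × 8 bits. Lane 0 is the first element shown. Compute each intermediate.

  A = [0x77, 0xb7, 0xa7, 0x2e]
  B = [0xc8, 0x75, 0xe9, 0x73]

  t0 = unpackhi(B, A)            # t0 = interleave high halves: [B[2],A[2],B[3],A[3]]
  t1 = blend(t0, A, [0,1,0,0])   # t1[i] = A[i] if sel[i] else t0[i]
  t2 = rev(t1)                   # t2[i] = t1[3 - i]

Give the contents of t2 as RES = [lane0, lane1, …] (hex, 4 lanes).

  t0: e9 a7 73 2e
  t1: e9 b7 73 2e
  t2: 2e 73 b7 e9

RES = [ 0x2e  0x73  0xb7  0xe9 ]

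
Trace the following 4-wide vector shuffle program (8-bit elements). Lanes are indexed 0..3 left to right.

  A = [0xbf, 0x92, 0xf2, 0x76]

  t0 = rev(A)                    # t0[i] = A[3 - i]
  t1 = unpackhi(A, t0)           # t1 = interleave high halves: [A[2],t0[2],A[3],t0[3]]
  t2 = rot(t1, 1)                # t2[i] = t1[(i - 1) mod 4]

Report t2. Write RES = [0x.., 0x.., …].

→ t0 |76|f2|92|bf|
→ t1 |f2|92|76|bf|
→ t2 |bf|f2|92|76|

RES = [ 0xbf  0xf2  0x92  0x76 ]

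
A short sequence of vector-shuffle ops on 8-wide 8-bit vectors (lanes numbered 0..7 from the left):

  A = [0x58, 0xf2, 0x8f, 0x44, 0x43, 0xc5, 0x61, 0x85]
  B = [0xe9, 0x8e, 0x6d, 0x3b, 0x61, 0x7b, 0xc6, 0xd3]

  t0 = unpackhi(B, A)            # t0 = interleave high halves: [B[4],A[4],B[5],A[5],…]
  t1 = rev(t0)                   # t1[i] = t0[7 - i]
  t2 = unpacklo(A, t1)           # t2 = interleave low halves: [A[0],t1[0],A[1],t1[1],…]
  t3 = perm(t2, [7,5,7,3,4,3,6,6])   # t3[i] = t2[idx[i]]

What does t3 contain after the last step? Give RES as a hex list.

t0 = [0x61, 0x43, 0x7b, 0xc5, 0xc6, 0x61, 0xd3, 0x85]
t1 = [0x85, 0xd3, 0x61, 0xc6, 0xc5, 0x7b, 0x43, 0x61]
t2 = [0x58, 0x85, 0xf2, 0xd3, 0x8f, 0x61, 0x44, 0xc6]
t3 = [0xc6, 0x61, 0xc6, 0xd3, 0x8f, 0xd3, 0x44, 0x44]

RES = [0xc6, 0x61, 0xc6, 0xd3, 0x8f, 0xd3, 0x44, 0x44]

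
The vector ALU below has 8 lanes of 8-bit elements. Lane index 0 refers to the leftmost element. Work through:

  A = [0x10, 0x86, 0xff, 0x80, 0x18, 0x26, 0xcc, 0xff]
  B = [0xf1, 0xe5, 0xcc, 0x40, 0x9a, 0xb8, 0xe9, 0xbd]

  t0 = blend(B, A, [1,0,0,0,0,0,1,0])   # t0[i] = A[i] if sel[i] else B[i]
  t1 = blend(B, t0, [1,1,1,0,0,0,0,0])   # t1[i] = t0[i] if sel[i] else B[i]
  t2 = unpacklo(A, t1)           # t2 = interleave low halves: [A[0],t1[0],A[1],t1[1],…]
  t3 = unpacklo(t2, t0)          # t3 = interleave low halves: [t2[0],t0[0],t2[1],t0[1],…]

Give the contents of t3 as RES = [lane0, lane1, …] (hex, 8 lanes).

t0 = [0x10, 0xe5, 0xcc, 0x40, 0x9a, 0xb8, 0xcc, 0xbd]
t1 = [0x10, 0xe5, 0xcc, 0x40, 0x9a, 0xb8, 0xe9, 0xbd]
t2 = [0x10, 0x10, 0x86, 0xe5, 0xff, 0xcc, 0x80, 0x40]
t3 = [0x10, 0x10, 0x10, 0xe5, 0x86, 0xcc, 0xe5, 0x40]

RES = [0x10, 0x10, 0x10, 0xe5, 0x86, 0xcc, 0xe5, 0x40]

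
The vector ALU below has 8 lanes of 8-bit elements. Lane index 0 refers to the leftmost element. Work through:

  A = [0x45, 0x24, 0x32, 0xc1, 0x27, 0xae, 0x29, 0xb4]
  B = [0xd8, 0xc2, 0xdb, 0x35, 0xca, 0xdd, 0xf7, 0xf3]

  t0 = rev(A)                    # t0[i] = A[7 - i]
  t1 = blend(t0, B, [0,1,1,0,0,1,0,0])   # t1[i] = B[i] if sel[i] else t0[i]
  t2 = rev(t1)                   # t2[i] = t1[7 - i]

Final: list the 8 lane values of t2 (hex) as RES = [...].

t0 = [0xb4, 0x29, 0xae, 0x27, 0xc1, 0x32, 0x24, 0x45]
t1 = [0xb4, 0xc2, 0xdb, 0x27, 0xc1, 0xdd, 0x24, 0x45]
t2 = [0x45, 0x24, 0xdd, 0xc1, 0x27, 0xdb, 0xc2, 0xb4]

RES = [ 0x45  0x24  0xdd  0xc1  0x27  0xdb  0xc2  0xb4 ]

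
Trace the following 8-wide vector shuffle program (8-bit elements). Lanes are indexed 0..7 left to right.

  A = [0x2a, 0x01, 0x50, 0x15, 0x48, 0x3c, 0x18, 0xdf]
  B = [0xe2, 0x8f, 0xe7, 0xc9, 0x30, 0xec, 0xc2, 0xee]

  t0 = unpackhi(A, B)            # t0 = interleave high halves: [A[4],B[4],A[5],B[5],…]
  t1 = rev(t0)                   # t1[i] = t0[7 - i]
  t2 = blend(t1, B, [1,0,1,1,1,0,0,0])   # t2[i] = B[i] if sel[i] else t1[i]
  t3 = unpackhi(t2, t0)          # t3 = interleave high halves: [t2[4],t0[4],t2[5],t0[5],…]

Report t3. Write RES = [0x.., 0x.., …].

RES = [ 0x30  0x18  0x3c  0xc2  0x30  0xdf  0x48  0xee ]

  t0: 48 30 3c ec 18 c2 df ee
  t1: ee df c2 18 ec 3c 30 48
  t2: e2 df e7 c9 30 3c 30 48
  t3: 30 18 3c c2 30 df 48 ee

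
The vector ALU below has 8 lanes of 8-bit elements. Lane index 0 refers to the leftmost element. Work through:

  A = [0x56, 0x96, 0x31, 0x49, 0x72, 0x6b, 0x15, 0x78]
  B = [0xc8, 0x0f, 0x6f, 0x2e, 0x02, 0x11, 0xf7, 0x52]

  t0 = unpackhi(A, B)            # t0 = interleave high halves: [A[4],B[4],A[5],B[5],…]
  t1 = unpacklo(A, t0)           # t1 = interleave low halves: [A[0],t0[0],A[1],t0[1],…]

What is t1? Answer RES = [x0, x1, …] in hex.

RES = [0x56, 0x72, 0x96, 0x02, 0x31, 0x6b, 0x49, 0x11]

  t0: 72 02 6b 11 15 f7 78 52
  t1: 56 72 96 02 31 6b 49 11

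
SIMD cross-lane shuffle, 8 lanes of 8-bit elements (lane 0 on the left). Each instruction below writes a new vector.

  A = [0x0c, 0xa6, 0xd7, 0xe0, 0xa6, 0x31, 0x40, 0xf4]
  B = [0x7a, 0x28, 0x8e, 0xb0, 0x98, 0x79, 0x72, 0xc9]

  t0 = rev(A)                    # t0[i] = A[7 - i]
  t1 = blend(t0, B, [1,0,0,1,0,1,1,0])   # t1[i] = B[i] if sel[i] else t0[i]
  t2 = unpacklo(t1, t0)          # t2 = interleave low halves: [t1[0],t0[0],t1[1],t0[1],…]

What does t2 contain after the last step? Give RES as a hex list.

  t0: f4 40 31 a6 e0 d7 a6 0c
  t1: 7a 40 31 b0 e0 79 72 0c
  t2: 7a f4 40 40 31 31 b0 a6

RES = [ 0x7a  0xf4  0x40  0x40  0x31  0x31  0xb0  0xa6 ]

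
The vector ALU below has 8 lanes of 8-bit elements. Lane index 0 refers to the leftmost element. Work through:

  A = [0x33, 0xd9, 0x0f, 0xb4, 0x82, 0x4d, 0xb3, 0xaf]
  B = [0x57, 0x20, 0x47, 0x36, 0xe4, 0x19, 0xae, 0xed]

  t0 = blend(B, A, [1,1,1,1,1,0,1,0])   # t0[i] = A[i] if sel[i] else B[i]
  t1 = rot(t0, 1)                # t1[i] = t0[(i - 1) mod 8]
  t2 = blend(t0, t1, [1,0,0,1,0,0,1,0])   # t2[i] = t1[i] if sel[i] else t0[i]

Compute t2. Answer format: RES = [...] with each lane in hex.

→ t0 |33|d9|0f|b4|82|19|b3|ed|
→ t1 |ed|33|d9|0f|b4|82|19|b3|
→ t2 |ed|d9|0f|0f|82|19|19|ed|

RES = [ 0xed  0xd9  0x0f  0x0f  0x82  0x19  0x19  0xed ]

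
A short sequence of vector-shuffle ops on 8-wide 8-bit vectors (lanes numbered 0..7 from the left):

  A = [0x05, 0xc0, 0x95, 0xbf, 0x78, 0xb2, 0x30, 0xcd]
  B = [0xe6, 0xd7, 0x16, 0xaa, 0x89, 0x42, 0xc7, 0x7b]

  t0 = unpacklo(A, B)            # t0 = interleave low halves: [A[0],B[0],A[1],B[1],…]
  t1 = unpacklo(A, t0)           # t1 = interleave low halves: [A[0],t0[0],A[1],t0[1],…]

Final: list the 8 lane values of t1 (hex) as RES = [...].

RES = [0x05, 0x05, 0xc0, 0xe6, 0x95, 0xc0, 0xbf, 0xd7]

→ t0 |05|e6|c0|d7|95|16|bf|aa|
→ t1 |05|05|c0|e6|95|c0|bf|d7|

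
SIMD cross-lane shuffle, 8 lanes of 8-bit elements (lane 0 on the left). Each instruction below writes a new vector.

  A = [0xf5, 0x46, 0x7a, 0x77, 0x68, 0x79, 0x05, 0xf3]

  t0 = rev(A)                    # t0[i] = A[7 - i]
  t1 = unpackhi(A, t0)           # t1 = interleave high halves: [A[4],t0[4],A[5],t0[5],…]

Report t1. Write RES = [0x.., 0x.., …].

RES = [ 0x68  0x77  0x79  0x7a  0x05  0x46  0xf3  0xf5 ]

→ t0 |f3|05|79|68|77|7a|46|f5|
→ t1 |68|77|79|7a|05|46|f3|f5|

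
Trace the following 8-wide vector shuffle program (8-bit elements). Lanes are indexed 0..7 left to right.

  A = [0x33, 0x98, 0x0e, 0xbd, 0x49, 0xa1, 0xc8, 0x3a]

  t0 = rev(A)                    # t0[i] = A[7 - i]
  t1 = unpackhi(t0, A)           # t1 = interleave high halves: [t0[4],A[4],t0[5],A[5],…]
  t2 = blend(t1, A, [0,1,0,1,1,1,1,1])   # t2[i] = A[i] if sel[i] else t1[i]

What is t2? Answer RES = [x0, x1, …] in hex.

→ t0 |3a|c8|a1|49|bd|0e|98|33|
→ t1 |bd|49|0e|a1|98|c8|33|3a|
→ t2 |bd|98|0e|bd|49|a1|c8|3a|

RES = [0xbd, 0x98, 0x0e, 0xbd, 0x49, 0xa1, 0xc8, 0x3a]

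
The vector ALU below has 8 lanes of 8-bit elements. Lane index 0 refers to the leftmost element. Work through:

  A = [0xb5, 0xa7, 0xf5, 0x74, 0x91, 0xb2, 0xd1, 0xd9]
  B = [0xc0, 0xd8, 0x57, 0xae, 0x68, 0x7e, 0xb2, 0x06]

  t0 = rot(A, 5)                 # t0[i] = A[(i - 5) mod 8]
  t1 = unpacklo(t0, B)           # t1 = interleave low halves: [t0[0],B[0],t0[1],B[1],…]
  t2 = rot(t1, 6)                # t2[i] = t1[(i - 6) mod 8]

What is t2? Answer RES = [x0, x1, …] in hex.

RES = [0x91, 0xd8, 0xb2, 0x57, 0xd1, 0xae, 0x74, 0xc0]

t0 = [0x74, 0x91, 0xb2, 0xd1, 0xd9, 0xb5, 0xa7, 0xf5]
t1 = [0x74, 0xc0, 0x91, 0xd8, 0xb2, 0x57, 0xd1, 0xae]
t2 = [0x91, 0xd8, 0xb2, 0x57, 0xd1, 0xae, 0x74, 0xc0]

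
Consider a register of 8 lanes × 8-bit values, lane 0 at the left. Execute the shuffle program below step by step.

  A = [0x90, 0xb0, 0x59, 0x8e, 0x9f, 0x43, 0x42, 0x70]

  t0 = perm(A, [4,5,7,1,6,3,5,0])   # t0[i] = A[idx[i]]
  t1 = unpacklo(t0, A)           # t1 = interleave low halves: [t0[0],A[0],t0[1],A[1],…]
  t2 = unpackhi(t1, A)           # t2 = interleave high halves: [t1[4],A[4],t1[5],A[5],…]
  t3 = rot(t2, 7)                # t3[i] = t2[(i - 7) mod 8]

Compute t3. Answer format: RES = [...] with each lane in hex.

RES = [ 0x9f  0x59  0x43  0xb0  0x42  0x8e  0x70  0x70 ]

t0 = [0x9f, 0x43, 0x70, 0xb0, 0x42, 0x8e, 0x43, 0x90]
t1 = [0x9f, 0x90, 0x43, 0xb0, 0x70, 0x59, 0xb0, 0x8e]
t2 = [0x70, 0x9f, 0x59, 0x43, 0xb0, 0x42, 0x8e, 0x70]
t3 = [0x9f, 0x59, 0x43, 0xb0, 0x42, 0x8e, 0x70, 0x70]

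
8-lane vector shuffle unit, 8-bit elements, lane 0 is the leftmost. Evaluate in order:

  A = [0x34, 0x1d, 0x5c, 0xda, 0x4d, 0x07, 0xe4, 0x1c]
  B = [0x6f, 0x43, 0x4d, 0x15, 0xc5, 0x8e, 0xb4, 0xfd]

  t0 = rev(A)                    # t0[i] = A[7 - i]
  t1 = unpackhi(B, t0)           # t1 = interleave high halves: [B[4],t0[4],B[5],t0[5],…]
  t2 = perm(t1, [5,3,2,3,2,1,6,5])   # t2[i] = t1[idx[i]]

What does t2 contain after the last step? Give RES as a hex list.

RES = [0x1d, 0x5c, 0x8e, 0x5c, 0x8e, 0xda, 0xfd, 0x1d]

→ t0 |1c|e4|07|4d|da|5c|1d|34|
→ t1 |c5|da|8e|5c|b4|1d|fd|34|
→ t2 |1d|5c|8e|5c|8e|da|fd|1d|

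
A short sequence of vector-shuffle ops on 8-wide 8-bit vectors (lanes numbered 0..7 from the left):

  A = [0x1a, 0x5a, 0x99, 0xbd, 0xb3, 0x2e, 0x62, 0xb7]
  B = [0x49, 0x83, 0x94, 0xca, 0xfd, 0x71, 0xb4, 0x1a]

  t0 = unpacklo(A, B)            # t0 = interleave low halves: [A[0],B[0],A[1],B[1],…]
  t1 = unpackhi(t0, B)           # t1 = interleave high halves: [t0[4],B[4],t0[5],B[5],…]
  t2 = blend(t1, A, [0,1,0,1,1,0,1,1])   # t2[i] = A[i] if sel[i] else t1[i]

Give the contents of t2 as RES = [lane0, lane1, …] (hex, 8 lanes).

RES = [ 0x99  0x5a  0x94  0xbd  0xb3  0xb4  0x62  0xb7 ]

→ t0 |1a|49|5a|83|99|94|bd|ca|
→ t1 |99|fd|94|71|bd|b4|ca|1a|
→ t2 |99|5a|94|bd|b3|b4|62|b7|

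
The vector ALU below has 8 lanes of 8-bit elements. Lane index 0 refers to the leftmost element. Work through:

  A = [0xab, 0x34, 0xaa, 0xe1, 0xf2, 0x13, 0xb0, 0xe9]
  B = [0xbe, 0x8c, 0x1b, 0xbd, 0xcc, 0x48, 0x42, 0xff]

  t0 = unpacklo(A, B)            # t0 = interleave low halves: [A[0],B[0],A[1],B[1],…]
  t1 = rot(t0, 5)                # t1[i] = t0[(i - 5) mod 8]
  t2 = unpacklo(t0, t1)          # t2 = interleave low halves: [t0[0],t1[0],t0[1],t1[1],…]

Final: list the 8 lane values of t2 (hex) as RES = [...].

RES = [0xab, 0x8c, 0xbe, 0xaa, 0x34, 0x1b, 0x8c, 0xe1]

t0 = [0xab, 0xbe, 0x34, 0x8c, 0xaa, 0x1b, 0xe1, 0xbd]
t1 = [0x8c, 0xaa, 0x1b, 0xe1, 0xbd, 0xab, 0xbe, 0x34]
t2 = [0xab, 0x8c, 0xbe, 0xaa, 0x34, 0x1b, 0x8c, 0xe1]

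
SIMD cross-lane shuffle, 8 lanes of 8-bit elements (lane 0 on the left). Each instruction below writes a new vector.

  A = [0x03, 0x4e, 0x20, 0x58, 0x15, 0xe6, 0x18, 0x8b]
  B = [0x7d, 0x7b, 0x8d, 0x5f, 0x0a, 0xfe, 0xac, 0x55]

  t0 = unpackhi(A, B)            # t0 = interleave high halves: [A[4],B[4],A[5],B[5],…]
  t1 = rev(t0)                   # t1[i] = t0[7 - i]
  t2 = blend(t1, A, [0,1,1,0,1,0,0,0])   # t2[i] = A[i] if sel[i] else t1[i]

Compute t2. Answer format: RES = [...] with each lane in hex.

RES = [ 0x55  0x4e  0x20  0x18  0x15  0xe6  0x0a  0x15 ]

→ t0 |15|0a|e6|fe|18|ac|8b|55|
→ t1 |55|8b|ac|18|fe|e6|0a|15|
→ t2 |55|4e|20|18|15|e6|0a|15|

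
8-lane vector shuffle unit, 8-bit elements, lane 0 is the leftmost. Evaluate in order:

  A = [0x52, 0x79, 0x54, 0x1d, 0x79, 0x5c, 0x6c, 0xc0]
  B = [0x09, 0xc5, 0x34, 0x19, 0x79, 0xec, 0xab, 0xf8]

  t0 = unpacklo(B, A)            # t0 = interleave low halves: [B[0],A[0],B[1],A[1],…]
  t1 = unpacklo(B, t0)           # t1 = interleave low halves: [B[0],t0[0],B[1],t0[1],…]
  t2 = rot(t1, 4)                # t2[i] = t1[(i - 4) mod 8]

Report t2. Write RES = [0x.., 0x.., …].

  t0: 09 52 c5 79 34 54 19 1d
  t1: 09 09 c5 52 34 c5 19 79
  t2: 34 c5 19 79 09 09 c5 52

RES = [ 0x34  0xc5  0x19  0x79  0x09  0x09  0xc5  0x52 ]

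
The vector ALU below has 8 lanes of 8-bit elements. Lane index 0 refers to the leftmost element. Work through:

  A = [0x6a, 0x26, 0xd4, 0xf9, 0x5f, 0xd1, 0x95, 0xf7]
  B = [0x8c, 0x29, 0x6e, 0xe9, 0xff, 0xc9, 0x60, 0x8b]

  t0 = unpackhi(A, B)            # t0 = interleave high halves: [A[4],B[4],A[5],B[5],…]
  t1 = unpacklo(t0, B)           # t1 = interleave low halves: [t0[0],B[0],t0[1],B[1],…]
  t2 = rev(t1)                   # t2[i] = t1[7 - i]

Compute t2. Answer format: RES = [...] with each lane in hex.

RES = [ 0xe9  0xc9  0x6e  0xd1  0x29  0xff  0x8c  0x5f ]

t0 = [0x5f, 0xff, 0xd1, 0xc9, 0x95, 0x60, 0xf7, 0x8b]
t1 = [0x5f, 0x8c, 0xff, 0x29, 0xd1, 0x6e, 0xc9, 0xe9]
t2 = [0xe9, 0xc9, 0x6e, 0xd1, 0x29, 0xff, 0x8c, 0x5f]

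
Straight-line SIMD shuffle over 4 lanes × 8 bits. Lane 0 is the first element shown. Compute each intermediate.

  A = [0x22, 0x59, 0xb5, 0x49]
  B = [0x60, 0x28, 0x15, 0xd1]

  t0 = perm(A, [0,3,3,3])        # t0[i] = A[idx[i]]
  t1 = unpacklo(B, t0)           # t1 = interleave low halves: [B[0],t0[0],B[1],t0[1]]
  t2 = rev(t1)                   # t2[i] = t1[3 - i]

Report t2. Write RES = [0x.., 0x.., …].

RES = [ 0x49  0x28  0x22  0x60 ]

  t0: 22 49 49 49
  t1: 60 22 28 49
  t2: 49 28 22 60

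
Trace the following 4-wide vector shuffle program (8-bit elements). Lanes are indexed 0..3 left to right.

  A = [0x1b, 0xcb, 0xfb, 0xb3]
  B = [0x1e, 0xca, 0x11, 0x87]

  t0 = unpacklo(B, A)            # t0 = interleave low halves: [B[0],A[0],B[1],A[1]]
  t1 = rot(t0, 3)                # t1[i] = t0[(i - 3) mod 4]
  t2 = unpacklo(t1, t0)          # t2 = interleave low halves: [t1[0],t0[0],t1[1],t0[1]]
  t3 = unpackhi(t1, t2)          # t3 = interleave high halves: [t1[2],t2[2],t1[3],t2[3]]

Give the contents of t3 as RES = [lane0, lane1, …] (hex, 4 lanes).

RES = [0xcb, 0xca, 0x1e, 0x1b]

t0 = [0x1e, 0x1b, 0xca, 0xcb]
t1 = [0x1b, 0xca, 0xcb, 0x1e]
t2 = [0x1b, 0x1e, 0xca, 0x1b]
t3 = [0xcb, 0xca, 0x1e, 0x1b]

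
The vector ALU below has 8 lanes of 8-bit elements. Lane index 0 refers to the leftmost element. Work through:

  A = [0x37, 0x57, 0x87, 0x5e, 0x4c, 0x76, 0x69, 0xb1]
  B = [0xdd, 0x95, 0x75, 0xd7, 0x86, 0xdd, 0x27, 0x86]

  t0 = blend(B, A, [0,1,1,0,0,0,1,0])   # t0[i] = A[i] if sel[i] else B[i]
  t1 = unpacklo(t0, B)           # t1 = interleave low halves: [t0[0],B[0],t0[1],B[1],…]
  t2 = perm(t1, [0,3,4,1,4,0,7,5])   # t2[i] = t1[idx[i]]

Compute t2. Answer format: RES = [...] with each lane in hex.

RES = [0xdd, 0x95, 0x87, 0xdd, 0x87, 0xdd, 0xd7, 0x75]

t0 = [0xdd, 0x57, 0x87, 0xd7, 0x86, 0xdd, 0x69, 0x86]
t1 = [0xdd, 0xdd, 0x57, 0x95, 0x87, 0x75, 0xd7, 0xd7]
t2 = [0xdd, 0x95, 0x87, 0xdd, 0x87, 0xdd, 0xd7, 0x75]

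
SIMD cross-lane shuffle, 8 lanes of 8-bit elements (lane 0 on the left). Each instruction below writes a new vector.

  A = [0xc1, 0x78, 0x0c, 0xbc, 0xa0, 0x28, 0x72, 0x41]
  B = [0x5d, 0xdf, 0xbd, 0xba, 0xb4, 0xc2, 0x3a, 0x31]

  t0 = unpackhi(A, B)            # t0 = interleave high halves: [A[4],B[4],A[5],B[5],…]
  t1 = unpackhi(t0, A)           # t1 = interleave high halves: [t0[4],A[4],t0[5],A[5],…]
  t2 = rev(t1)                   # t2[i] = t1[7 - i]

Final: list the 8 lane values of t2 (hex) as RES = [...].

→ t0 |a0|b4|28|c2|72|3a|41|31|
→ t1 |72|a0|3a|28|41|72|31|41|
→ t2 |41|31|72|41|28|3a|a0|72|

RES = [0x41, 0x31, 0x72, 0x41, 0x28, 0x3a, 0xa0, 0x72]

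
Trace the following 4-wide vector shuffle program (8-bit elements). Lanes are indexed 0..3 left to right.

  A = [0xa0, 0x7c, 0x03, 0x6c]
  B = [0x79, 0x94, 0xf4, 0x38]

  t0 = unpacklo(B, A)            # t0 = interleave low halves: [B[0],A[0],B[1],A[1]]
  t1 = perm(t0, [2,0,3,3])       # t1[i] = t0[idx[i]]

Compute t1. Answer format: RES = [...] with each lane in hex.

RES = [0x94, 0x79, 0x7c, 0x7c]

t0 = [0x79, 0xa0, 0x94, 0x7c]
t1 = [0x94, 0x79, 0x7c, 0x7c]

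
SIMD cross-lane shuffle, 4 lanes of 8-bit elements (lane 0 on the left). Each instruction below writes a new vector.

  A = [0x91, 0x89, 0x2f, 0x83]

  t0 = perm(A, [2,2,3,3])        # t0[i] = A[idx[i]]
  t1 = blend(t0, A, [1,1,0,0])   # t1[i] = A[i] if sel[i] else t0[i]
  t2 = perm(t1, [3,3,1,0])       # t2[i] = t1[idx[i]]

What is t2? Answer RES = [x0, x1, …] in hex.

RES = [0x83, 0x83, 0x89, 0x91]

  t0: 2f 2f 83 83
  t1: 91 89 83 83
  t2: 83 83 89 91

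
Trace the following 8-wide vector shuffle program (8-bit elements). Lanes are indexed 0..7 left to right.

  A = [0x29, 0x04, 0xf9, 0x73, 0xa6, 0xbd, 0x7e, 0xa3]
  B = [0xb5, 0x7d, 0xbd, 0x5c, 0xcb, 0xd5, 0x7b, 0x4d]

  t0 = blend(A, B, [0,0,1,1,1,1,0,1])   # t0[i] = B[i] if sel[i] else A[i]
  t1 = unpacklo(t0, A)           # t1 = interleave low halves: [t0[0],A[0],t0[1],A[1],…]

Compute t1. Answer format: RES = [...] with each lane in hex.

→ t0 |29|04|bd|5c|cb|d5|7e|4d|
→ t1 |29|29|04|04|bd|f9|5c|73|

RES = [ 0x29  0x29  0x04  0x04  0xbd  0xf9  0x5c  0x73 ]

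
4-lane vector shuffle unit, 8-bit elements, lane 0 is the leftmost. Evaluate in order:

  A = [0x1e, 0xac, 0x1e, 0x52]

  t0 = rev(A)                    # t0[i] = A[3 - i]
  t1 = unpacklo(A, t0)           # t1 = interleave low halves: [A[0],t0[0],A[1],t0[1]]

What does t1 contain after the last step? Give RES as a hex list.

RES = [0x1e, 0x52, 0xac, 0x1e]

t0 = [0x52, 0x1e, 0xac, 0x1e]
t1 = [0x1e, 0x52, 0xac, 0x1e]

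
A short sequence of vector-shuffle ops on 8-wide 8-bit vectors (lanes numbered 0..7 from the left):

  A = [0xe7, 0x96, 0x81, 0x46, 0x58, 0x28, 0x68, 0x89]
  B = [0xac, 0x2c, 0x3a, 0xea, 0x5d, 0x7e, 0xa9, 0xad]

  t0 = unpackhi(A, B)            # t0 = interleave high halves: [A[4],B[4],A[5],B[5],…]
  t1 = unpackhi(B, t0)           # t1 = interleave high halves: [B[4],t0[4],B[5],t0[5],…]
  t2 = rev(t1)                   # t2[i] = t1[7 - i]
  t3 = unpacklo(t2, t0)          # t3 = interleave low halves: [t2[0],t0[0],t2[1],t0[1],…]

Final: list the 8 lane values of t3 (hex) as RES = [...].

t0 = [0x58, 0x5d, 0x28, 0x7e, 0x68, 0xa9, 0x89, 0xad]
t1 = [0x5d, 0x68, 0x7e, 0xa9, 0xa9, 0x89, 0xad, 0xad]
t2 = [0xad, 0xad, 0x89, 0xa9, 0xa9, 0x7e, 0x68, 0x5d]
t3 = [0xad, 0x58, 0xad, 0x5d, 0x89, 0x28, 0xa9, 0x7e]

RES = [ 0xad  0x58  0xad  0x5d  0x89  0x28  0xa9  0x7e ]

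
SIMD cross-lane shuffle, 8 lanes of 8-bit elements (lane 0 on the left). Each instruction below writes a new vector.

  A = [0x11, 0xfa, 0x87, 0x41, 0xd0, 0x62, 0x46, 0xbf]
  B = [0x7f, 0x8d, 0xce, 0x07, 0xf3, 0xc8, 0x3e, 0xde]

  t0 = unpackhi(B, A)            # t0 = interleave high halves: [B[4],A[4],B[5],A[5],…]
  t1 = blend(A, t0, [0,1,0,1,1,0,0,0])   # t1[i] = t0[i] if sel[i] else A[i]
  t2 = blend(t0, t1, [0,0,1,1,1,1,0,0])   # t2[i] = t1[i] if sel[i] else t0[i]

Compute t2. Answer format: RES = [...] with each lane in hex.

RES = [ 0xf3  0xd0  0x87  0x62  0x3e  0x62  0xde  0xbf ]

t0 = [0xf3, 0xd0, 0xc8, 0x62, 0x3e, 0x46, 0xde, 0xbf]
t1 = [0x11, 0xd0, 0x87, 0x62, 0x3e, 0x62, 0x46, 0xbf]
t2 = [0xf3, 0xd0, 0x87, 0x62, 0x3e, 0x62, 0xde, 0xbf]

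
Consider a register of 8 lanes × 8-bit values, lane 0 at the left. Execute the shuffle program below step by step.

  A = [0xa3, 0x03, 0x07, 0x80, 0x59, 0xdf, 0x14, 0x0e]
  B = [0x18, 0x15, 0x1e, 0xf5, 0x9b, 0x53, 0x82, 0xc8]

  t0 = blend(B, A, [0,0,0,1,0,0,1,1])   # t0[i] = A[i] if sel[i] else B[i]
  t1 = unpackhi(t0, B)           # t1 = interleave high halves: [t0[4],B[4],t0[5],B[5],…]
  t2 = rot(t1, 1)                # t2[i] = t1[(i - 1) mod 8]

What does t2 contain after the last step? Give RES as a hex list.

RES = [0xc8, 0x9b, 0x9b, 0x53, 0x53, 0x14, 0x82, 0x0e]

→ t0 |18|15|1e|80|9b|53|14|0e|
→ t1 |9b|9b|53|53|14|82|0e|c8|
→ t2 |c8|9b|9b|53|53|14|82|0e|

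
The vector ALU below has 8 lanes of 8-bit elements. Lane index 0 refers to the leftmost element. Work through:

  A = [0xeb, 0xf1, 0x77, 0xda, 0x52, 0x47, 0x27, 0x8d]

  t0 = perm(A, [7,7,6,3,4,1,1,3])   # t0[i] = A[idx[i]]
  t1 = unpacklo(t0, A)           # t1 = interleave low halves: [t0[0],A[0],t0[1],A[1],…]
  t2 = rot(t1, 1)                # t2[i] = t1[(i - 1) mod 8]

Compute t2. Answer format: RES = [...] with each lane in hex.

  t0: 8d 8d 27 da 52 f1 f1 da
  t1: 8d eb 8d f1 27 77 da da
  t2: da 8d eb 8d f1 27 77 da

RES = [ 0xda  0x8d  0xeb  0x8d  0xf1  0x27  0x77  0xda ]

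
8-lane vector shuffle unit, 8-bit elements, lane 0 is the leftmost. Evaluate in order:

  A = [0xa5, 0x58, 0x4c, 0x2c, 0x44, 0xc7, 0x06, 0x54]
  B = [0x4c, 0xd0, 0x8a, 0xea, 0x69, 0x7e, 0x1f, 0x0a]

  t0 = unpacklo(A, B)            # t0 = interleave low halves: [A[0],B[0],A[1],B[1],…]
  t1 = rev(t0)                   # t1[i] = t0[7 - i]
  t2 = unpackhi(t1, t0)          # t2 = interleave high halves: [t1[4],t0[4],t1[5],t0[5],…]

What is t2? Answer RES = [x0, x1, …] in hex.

→ t0 |a5|4c|58|d0|4c|8a|2c|ea|
→ t1 |ea|2c|8a|4c|d0|58|4c|a5|
→ t2 |d0|4c|58|8a|4c|2c|a5|ea|

RES = [ 0xd0  0x4c  0x58  0x8a  0x4c  0x2c  0xa5  0xea ]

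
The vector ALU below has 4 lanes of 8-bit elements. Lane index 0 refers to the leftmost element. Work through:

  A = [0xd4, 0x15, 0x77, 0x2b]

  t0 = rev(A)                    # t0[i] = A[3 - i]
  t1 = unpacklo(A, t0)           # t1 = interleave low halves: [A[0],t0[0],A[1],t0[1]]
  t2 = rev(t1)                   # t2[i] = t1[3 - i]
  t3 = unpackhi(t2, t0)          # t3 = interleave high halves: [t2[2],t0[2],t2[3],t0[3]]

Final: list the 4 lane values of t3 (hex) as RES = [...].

RES = [ 0x2b  0x15  0xd4  0xd4 ]

  t0: 2b 77 15 d4
  t1: d4 2b 15 77
  t2: 77 15 2b d4
  t3: 2b 15 d4 d4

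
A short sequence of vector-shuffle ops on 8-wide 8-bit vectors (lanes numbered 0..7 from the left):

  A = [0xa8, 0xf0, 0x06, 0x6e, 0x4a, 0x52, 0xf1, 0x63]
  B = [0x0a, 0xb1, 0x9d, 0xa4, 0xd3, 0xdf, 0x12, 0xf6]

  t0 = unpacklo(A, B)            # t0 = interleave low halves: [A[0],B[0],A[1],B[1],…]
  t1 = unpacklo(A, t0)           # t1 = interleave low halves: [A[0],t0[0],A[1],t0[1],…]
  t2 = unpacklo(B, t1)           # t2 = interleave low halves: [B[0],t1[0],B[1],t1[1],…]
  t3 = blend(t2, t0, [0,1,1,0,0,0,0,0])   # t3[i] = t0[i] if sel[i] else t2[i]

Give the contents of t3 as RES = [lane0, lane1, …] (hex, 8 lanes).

RES = [0x0a, 0x0a, 0xf0, 0xa8, 0x9d, 0xf0, 0xa4, 0x0a]

t0 = [0xa8, 0x0a, 0xf0, 0xb1, 0x06, 0x9d, 0x6e, 0xa4]
t1 = [0xa8, 0xa8, 0xf0, 0x0a, 0x06, 0xf0, 0x6e, 0xb1]
t2 = [0x0a, 0xa8, 0xb1, 0xa8, 0x9d, 0xf0, 0xa4, 0x0a]
t3 = [0x0a, 0x0a, 0xf0, 0xa8, 0x9d, 0xf0, 0xa4, 0x0a]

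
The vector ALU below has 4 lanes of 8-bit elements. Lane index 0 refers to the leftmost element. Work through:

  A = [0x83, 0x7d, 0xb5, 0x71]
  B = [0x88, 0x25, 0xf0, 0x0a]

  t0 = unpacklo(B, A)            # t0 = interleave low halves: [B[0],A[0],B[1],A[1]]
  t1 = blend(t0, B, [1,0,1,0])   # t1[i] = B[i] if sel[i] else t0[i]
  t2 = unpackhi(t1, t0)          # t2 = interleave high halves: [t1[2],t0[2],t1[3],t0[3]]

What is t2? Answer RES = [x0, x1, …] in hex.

RES = [ 0xf0  0x25  0x7d  0x7d ]

  t0: 88 83 25 7d
  t1: 88 83 f0 7d
  t2: f0 25 7d 7d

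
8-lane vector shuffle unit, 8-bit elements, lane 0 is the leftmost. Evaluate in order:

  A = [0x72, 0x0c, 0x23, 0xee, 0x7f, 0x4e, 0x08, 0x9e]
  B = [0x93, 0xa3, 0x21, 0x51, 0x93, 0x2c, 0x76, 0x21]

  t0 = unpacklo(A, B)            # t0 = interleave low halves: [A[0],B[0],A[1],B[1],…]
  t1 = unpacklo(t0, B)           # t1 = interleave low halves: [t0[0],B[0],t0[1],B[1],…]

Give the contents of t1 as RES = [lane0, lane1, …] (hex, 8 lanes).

  t0: 72 93 0c a3 23 21 ee 51
  t1: 72 93 93 a3 0c 21 a3 51

RES = [0x72, 0x93, 0x93, 0xa3, 0x0c, 0x21, 0xa3, 0x51]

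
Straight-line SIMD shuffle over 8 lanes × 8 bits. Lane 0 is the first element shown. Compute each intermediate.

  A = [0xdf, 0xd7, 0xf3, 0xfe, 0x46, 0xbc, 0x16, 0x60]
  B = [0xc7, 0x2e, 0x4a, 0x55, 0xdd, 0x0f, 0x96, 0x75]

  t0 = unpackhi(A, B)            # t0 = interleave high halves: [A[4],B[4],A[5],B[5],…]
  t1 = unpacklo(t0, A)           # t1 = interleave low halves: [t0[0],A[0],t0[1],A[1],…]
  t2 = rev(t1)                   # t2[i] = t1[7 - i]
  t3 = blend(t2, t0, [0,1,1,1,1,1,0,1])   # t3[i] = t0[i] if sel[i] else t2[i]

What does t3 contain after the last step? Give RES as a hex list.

  t0: 46 dd bc 0f 16 96 60 75
  t1: 46 df dd d7 bc f3 0f fe
  t2: fe 0f f3 bc d7 dd df 46
  t3: fe dd bc 0f 16 96 df 75

RES = [ 0xfe  0xdd  0xbc  0x0f  0x16  0x96  0xdf  0x75 ]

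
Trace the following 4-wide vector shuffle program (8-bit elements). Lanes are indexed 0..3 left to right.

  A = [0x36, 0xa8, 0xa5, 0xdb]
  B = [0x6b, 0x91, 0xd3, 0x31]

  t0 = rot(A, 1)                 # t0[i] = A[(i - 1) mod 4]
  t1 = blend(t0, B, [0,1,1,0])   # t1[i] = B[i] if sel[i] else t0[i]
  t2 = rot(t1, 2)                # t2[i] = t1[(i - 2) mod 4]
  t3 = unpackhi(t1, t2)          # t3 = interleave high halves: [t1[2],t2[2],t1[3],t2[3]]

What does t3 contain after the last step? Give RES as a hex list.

→ t0 |db|36|a8|a5|
→ t1 |db|91|d3|a5|
→ t2 |d3|a5|db|91|
→ t3 |d3|db|a5|91|

RES = [ 0xd3  0xdb  0xa5  0x91 ]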